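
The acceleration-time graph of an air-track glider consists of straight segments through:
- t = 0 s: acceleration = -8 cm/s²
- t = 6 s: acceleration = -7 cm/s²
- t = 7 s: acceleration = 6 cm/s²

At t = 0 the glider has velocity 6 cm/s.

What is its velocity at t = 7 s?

Δv equals the area under the a-t graph; then v = v₀ + Δv.
0–6 s: ½(-8 + -7)(6) = -45 cm/s
6–7 s: ½(-7 + 6)(1) = -0.5 cm/s
Δv = -45.5 cm/s, so v(7) = 6 + (-45.5) = -39.5 cm/s.

-39.5 cm/s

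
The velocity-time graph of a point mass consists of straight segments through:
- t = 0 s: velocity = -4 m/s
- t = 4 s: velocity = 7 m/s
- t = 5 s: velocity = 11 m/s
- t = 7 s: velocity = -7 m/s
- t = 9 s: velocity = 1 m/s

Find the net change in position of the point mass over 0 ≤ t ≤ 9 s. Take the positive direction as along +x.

13 m

Displacement is the signed area under the v-t curve.
0–4 s: ½(-4 + 7)(4) = 6 m
4–5 s: ½(7 + 11)(1) = 9 m
5–7 s: ½(11 + -7)(2) = 4 m
7–9 s: ½(-7 + 1)(2) = -6 m
Net displacement = 13 m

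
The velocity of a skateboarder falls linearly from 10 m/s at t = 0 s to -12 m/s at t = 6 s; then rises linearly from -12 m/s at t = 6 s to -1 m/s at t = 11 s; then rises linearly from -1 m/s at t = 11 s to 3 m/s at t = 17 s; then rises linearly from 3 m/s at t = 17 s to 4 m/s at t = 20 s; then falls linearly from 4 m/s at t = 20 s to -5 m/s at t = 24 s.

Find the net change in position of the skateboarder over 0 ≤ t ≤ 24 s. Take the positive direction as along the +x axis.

-24 m

Net displacement equals the area under the velocity-time graph (areas below the axis count negative).
0–6 s: ½(10 + -12)(6) = -6 m
6–11 s: ½(-12 + -1)(5) = -32.5 m
11–17 s: ½(-1 + 3)(6) = 6 m
17–20 s: ½(3 + 4)(3) = 10.5 m
20–24 s: ½(4 + -5)(4) = -2 m
Net displacement = -24 m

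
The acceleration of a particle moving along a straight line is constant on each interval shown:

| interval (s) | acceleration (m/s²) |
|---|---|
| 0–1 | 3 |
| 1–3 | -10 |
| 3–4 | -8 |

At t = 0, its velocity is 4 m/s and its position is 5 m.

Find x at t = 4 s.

-12.5 m

On each constant-a segment, Δv = aΔt and Δx = v₀Δt + ½aΔt²; chain segment to segment.
0–1 s: v starts 4 m/s; Δx = 4·1 + ½·3·1² = 5.5 m; v ends 7 m/s.
1–3 s: v starts 7 m/s; Δx = 7·2 + ½·-10·2² = -6 m; v ends -13 m/s.
3–4 s: v starts -13 m/s; Δx = -13·1 + ½·-8·1² = -17 m; v ends -21 m/s.
x(4) = 5 + Σ Δx = -12.5 m.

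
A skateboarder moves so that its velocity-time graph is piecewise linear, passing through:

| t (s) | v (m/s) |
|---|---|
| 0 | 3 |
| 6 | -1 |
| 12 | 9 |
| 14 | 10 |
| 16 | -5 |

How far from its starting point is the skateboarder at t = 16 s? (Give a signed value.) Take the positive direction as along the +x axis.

Net displacement equals the area under the velocity-time graph (areas below the axis count negative).
0–6 s: ½(3 + -1)(6) = 6 m
6–12 s: ½(-1 + 9)(6) = 24 m
12–14 s: ½(9 + 10)(2) = 19 m
14–16 s: ½(10 + -5)(2) = 5 m
Net displacement = 54 m

54 m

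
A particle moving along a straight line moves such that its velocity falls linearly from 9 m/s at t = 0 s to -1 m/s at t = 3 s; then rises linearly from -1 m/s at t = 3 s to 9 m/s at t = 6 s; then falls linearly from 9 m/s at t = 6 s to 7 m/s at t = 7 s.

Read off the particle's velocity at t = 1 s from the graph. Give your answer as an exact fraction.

On 0–3 s the graph is linear from 9 to -1 m/s: v(1) = 9 + (-1 − 9)·(1 − 0)/(3 − 0) = 17/3 m/s.

17/3 m/s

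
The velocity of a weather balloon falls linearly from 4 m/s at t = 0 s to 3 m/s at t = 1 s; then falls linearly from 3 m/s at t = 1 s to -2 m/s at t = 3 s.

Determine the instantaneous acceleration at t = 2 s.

Acceleration is the slope of the v-t graph on 1–3 s: (-2 − 3)/(3 − 1) = -2.5 m/s².

-2.5 m/s²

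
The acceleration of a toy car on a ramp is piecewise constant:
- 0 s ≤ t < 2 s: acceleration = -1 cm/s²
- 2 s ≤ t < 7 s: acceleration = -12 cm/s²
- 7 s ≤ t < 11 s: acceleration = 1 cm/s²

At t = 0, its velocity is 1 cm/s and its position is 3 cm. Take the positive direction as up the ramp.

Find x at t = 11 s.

-388 cm

On each constant-a segment, Δv = aΔt and Δx = v₀Δt + ½aΔt²; chain segment to segment.
0–2 s: v starts 1 cm/s; Δx = 1·2 + ½·-1·2² = 0 cm; v ends -1 cm/s.
2–7 s: v starts -1 cm/s; Δx = -1·5 + ½·-12·5² = -155 cm; v ends -61 cm/s.
7–11 s: v starts -61 cm/s; Δx = -61·4 + ½·1·4² = -236 cm; v ends -57 cm/s.
x(11) = 3 + Σ Δx = -388 cm.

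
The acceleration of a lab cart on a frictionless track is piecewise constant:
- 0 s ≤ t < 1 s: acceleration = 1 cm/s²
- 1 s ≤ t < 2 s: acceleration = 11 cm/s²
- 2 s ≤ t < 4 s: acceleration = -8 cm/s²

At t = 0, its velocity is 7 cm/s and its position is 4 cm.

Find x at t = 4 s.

On each constant-a segment, Δv = aΔt and Δx = v₀Δt + ½aΔt²; chain segment to segment.
0–1 s: v starts 7 cm/s; Δx = 7·1 + ½·1·1² = 7.5 cm; v ends 8 cm/s.
1–2 s: v starts 8 cm/s; Δx = 8·1 + ½·11·1² = 13.5 cm; v ends 19 cm/s.
2–4 s: v starts 19 cm/s; Δx = 19·2 + ½·-8·2² = 22 cm; v ends 3 cm/s.
x(4) = 4 + Σ Δx = 47 cm.

47 cm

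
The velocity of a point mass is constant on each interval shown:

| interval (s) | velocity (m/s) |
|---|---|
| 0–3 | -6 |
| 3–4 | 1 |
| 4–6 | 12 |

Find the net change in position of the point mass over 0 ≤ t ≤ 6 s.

Net displacement equals the area under the velocity-time graph (areas below the axis count negative).
0–3 s: -6 × 3 = -18 m
3–4 s: 1 × 1 = 1 m
4–6 s: 12 × 2 = 24 m
Net displacement = 7 m

7 m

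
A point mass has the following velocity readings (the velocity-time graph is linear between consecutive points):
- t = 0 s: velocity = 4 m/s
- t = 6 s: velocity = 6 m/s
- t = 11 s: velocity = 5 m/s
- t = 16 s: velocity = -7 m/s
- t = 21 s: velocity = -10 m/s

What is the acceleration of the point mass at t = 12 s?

Acceleration is the slope of the v-t graph on 11–16 s: (-7 − 5)/(16 − 11) = -2.4 m/s².

-2.4 m/s²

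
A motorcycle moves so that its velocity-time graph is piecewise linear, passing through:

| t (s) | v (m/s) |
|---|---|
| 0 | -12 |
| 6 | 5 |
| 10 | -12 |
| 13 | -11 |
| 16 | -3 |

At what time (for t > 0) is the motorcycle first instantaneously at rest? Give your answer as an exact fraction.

t = 72/17 s

v changes sign on 0–6 s (from -12 to 5); the graph is linear there, so v = 0 at t = 0 + (12)·(6 − 0)/(5 − -12) = 72/17 s.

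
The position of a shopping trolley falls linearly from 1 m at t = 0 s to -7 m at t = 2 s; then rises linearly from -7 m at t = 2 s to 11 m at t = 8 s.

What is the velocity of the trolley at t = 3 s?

3 m/s

Velocity is the slope of the x-t graph on 2–8 s: (11 − -7)/(8 − 2) = 3 m/s.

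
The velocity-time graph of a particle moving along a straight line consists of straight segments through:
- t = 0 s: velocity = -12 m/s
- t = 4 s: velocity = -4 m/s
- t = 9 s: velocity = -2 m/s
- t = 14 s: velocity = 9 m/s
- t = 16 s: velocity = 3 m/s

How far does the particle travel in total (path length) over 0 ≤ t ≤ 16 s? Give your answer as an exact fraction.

1723/22 m

Distance (not displacement) is the total path length: add the absolute areas under v-t.
0–4 s: |½(-12 + -4)(4)| = 32 m
4–9 s: |½(-4 + -2)(5)| = 15 m
9–14 s: v = 0 at t = 109/11 s; triangle areas 10/11 + 405/22 = 425/22 m
14–16 s: |½(9 + 3)(2)| = 12 m
Total distance = 1723/22 m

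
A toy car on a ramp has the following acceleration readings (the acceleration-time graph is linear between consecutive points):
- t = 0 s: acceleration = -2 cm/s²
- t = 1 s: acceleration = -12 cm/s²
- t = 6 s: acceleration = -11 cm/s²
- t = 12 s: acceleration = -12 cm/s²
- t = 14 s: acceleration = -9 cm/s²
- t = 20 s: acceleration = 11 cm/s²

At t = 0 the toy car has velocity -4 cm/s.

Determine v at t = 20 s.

Δv equals the area under the a-t graph; then v = v₀ + Δv.
0–1 s: ½(-2 + -12)(1) = -7 cm/s
1–6 s: ½(-12 + -11)(5) = -57.5 cm/s
6–12 s: ½(-11 + -12)(6) = -69 cm/s
12–14 s: ½(-12 + -9)(2) = -21 cm/s
14–20 s: ½(-9 + 11)(6) = 6 cm/s
Δv = -148.5 cm/s, so v(20) = -4 + (-148.5) = -152.5 cm/s.

-152.5 cm/s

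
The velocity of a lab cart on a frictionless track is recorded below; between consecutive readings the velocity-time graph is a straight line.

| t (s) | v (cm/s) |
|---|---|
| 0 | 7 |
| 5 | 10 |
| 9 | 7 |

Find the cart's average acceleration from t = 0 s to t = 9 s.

0 cm/s²

Average acceleration = Δv/Δt = (7 − 7)/(9 − 0) = 0 cm/s².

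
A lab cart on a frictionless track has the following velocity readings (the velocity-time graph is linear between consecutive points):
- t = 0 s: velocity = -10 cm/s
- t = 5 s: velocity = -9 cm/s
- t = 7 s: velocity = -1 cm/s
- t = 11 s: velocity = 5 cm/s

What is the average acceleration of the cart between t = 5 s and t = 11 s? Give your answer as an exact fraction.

7/3 cm/s²

Average acceleration = Δv/Δt = (5 − -9)/(11 − 5) = 7/3 cm/s².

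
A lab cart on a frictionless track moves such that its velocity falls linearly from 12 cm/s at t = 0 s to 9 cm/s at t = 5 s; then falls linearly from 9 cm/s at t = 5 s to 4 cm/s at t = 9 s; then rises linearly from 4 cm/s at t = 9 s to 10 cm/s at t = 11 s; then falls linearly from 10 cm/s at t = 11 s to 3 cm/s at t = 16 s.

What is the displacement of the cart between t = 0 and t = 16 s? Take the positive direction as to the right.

Net displacement equals the area under the velocity-time graph (areas below the axis count negative).
0–5 s: ½(12 + 9)(5) = 52.5 cm
5–9 s: ½(9 + 4)(4) = 26 cm
9–11 s: ½(4 + 10)(2) = 14 cm
11–16 s: ½(10 + 3)(5) = 32.5 cm
Net displacement = 125 cm

125 cm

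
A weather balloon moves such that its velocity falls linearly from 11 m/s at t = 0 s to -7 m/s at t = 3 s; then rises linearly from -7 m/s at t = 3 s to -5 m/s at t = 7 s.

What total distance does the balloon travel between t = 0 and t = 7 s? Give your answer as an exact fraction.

229/6 m

Total distance travelled is ∫|v| dt — sum the magnitudes of each area piece.
0–3 s: v = 0 at t = 11/6 s; triangle areas 121/12 + 49/12 = 85/6 m
3–7 s: |½(-7 + -5)(4)| = 24 m
Total distance = 229/6 m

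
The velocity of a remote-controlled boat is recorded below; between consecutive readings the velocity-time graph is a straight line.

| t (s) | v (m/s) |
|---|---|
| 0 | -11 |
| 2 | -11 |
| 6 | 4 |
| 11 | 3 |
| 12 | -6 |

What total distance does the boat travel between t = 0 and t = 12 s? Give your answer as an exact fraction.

904/15 m

Distance (not displacement) is the total path length: add the absolute areas under v-t.
0–2 s: |-11| × 2 = 22 m
2–6 s: v = 0 at t = 74/15 s; triangle areas 242/15 + 32/15 = 274/15 m
6–11 s: |½(4 + 3)(5)| = 17.5 m
11–12 s: v = 0 at t = 34/3 s; triangle areas 0.5 + 2 = 2.5 m
Total distance = 904/15 m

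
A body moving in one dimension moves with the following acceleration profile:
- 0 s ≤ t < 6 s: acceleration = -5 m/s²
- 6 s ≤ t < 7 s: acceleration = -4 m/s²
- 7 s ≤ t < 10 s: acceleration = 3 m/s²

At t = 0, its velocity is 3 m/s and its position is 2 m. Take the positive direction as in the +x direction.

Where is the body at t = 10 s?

On each constant-a segment, Δv = aΔt and Δx = v₀Δt + ½aΔt²; chain segment to segment.
0–6 s: v starts 3 m/s; Δx = 3·6 + ½·-5·6² = -72 m; v ends -27 m/s.
6–7 s: v starts -27 m/s; Δx = -27·1 + ½·-4·1² = -29 m; v ends -31 m/s.
7–10 s: v starts -31 m/s; Δx = -31·3 + ½·3·3² = -79.5 m; v ends -22 m/s.
x(10) = 2 + Σ Δx = -178.5 m.

-178.5 m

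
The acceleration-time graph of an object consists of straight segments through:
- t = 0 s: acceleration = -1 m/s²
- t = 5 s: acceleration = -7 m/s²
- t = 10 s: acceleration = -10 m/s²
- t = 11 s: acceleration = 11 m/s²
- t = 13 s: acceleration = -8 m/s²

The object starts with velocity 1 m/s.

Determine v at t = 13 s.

Δv equals the area under the a-t graph; then v = v₀ + Δv.
0–5 s: ½(-1 + -7)(5) = -20 m/s
5–10 s: ½(-7 + -10)(5) = -42.5 m/s
10–11 s: ½(-10 + 11)(1) = 0.5 m/s
11–13 s: ½(11 + -8)(2) = 3 m/s
Δv = -59 m/s, so v(13) = 1 + (-59) = -58 m/s.

-58 m/s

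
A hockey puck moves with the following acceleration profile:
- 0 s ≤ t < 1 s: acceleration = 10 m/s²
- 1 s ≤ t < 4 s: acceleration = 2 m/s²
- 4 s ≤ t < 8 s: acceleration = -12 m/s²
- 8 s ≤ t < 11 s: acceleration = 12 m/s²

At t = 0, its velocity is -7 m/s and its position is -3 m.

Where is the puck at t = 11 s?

-110 m

On each constant-a segment, Δv = aΔt and Δx = v₀Δt + ½aΔt²; chain segment to segment.
0–1 s: v starts -7 m/s; Δx = -7·1 + ½·10·1² = -2 m; v ends 3 m/s.
1–4 s: v starts 3 m/s; Δx = 3·3 + ½·2·3² = 18 m; v ends 9 m/s.
4–8 s: v starts 9 m/s; Δx = 9·4 + ½·-12·4² = -60 m; v ends -39 m/s.
8–11 s: v starts -39 m/s; Δx = -39·3 + ½·12·3² = -63 m; v ends -3 m/s.
x(11) = -3 + Σ Δx = -110 m.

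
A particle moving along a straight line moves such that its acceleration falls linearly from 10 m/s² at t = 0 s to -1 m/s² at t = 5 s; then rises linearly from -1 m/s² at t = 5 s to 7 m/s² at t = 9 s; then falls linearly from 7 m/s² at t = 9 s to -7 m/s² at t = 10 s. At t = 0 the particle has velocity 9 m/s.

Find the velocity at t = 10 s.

Δv equals the area under the a-t graph; then v = v₀ + Δv.
0–5 s: ½(10 + -1)(5) = 22.5 m/s
5–9 s: ½(-1 + 7)(4) = 12 m/s
9–10 s: ½(7 + -7)(1) = 0 m/s
Δv = 34.5 m/s, so v(10) = 9 + (34.5) = 43.5 m/s.

43.5 m/s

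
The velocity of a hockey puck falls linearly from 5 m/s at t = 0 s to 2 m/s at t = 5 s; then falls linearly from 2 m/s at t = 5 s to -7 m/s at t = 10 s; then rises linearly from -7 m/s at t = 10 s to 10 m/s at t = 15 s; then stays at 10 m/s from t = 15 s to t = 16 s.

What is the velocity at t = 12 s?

-0.2 m/s

On 10–15 s the graph is linear from -7 to 10 m/s: v(12) = -7 + (10 − -7)·(12 − 10)/(15 − 10) = -0.2 m/s.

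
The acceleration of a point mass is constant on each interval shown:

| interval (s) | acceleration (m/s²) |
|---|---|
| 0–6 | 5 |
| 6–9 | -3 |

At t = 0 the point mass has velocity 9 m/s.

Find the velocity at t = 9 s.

Δv equals the area under the a-t graph; then v = v₀ + Δv.
0–6 s: 5 × 6 = 30 m/s
6–9 s: -3 × 3 = -9 m/s
Δv = 21 m/s, so v(9) = 9 + (21) = 30 m/s.

30 m/s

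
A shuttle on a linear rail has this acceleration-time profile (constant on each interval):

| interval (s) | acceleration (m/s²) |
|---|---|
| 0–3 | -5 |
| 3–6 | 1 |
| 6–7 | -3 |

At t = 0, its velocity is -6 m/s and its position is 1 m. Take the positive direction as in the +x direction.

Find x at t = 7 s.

On each constant-a segment, Δv = aΔt and Δx = v₀Δt + ½aΔt²; chain segment to segment.
0–3 s: v starts -6 m/s; Δx = -6·3 + ½·-5·3² = -40.5 m; v ends -21 m/s.
3–6 s: v starts -21 m/s; Δx = -21·3 + ½·1·3² = -58.5 m; v ends -18 m/s.
6–7 s: v starts -18 m/s; Δx = -18·1 + ½·-3·1² = -19.5 m; v ends -21 m/s.
x(7) = 1 + Σ Δx = -117.5 m.

-117.5 m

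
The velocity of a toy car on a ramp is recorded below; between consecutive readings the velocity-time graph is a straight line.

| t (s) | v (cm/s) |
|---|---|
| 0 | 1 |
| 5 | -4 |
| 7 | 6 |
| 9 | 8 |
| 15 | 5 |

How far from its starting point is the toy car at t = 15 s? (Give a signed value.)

47.5 cm

Net displacement equals the area under the velocity-time graph (areas below the axis count negative).
0–5 s: ½(1 + -4)(5) = -7.5 cm
5–7 s: ½(-4 + 6)(2) = 2 cm
7–9 s: ½(6 + 8)(2) = 14 cm
9–15 s: ½(8 + 5)(6) = 39 cm
Net displacement = 47.5 cm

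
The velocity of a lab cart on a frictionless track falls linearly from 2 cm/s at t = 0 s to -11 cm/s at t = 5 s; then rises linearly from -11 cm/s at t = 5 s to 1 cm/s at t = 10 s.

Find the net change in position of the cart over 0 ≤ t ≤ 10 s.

Net displacement equals the area under the velocity-time graph (areas below the axis count negative).
0–5 s: ½(2 + -11)(5) = -22.5 cm
5–10 s: ½(-11 + 1)(5) = -25 cm
Net displacement = -47.5 cm

-47.5 cm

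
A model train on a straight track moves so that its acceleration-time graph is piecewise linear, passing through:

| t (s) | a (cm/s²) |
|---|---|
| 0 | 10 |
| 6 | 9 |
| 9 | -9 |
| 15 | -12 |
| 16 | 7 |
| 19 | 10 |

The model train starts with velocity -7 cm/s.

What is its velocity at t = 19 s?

Δv equals the area under the a-t graph; then v = v₀ + Δv.
0–6 s: ½(10 + 9)(6) = 57 cm/s
6–9 s: ½(9 + -9)(3) = 0 cm/s
9–15 s: ½(-9 + -12)(6) = -63 cm/s
15–16 s: ½(-12 + 7)(1) = -2.5 cm/s
16–19 s: ½(7 + 10)(3) = 25.5 cm/s
Δv = 17 cm/s, so v(19) = -7 + (17) = 10 cm/s.

10 cm/s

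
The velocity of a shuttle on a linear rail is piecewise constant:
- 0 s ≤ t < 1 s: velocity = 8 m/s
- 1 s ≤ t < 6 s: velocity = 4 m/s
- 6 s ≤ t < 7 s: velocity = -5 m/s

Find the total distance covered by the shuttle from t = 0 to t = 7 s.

33 m

Total distance travelled is ∫|v| dt — sum the magnitudes of each area piece.
0–1 s: |8| × 1 = 8 m
1–6 s: |4| × 5 = 20 m
6–7 s: |-5| × 1 = 5 m
Total distance = 33 m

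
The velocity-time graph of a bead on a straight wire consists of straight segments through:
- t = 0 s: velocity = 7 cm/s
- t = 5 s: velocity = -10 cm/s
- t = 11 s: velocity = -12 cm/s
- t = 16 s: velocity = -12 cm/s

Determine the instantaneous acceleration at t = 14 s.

Acceleration is the slope of the v-t graph on 11–16 s: (-12 − -12)/(16 − 11) = 0 cm/s².

0 cm/s²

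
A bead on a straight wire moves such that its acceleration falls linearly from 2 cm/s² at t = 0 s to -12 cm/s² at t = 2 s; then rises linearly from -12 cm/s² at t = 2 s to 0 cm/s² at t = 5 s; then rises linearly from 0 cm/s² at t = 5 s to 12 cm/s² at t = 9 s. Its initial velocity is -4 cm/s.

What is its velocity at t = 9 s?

Δv equals the area under the a-t graph; then v = v₀ + Δv.
0–2 s: ½(2 + -12)(2) = -10 cm/s
2–5 s: ½(-12 + 0)(3) = -18 cm/s
5–9 s: ½(0 + 12)(4) = 24 cm/s
Δv = -4 cm/s, so v(9) = -4 + (-4) = -8 cm/s.

-8 cm/s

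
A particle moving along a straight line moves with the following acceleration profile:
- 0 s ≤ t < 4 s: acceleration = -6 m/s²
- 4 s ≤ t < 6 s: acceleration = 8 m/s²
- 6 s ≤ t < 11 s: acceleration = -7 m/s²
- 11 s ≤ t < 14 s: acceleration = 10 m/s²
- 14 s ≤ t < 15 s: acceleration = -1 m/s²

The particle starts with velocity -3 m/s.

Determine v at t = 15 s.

-17 m/s

Δv equals the area under the a-t graph; then v = v₀ + Δv.
0–4 s: -6 × 4 = -24 m/s
4–6 s: 8 × 2 = 16 m/s
6–11 s: -7 × 5 = -35 m/s
11–14 s: 10 × 3 = 30 m/s
14–15 s: -1 × 1 = -1 m/s
Δv = -14 m/s, so v(15) = -3 + (-14) = -17 m/s.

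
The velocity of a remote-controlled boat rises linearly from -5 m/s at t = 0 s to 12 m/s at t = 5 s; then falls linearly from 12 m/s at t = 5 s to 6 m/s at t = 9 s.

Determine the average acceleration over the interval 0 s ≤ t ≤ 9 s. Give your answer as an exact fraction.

11/9 m/s²

Average acceleration = Δv/Δt = (6 − -5)/(9 − 0) = 11/9 m/s².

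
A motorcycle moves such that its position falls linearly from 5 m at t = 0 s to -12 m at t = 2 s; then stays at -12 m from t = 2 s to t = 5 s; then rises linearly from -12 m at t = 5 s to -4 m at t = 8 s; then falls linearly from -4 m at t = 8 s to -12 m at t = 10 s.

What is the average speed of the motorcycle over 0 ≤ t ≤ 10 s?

3.3 m/s

Average speed = (total path length)/(elapsed time); on a piecewise-linear x-t graph the path length is Σ|Δx|.
0–2 s: |Δx| = |-12 − 5| = 17 m
2–5 s: |Δx| = |-12 − -12| = 0 m
5–8 s: |Δx| = |-4 − -12| = 8 m
8–10 s: |Δx| = |-12 − -4| = 8 m
Total path = 33 m; average speed = 33/10 = 3.3 m/s.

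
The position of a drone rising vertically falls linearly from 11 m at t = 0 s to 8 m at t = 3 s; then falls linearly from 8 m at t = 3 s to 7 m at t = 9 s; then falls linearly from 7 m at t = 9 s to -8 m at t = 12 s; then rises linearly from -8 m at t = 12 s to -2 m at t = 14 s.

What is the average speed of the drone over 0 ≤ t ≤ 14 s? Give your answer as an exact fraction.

25/14 m/s

Average speed = (total path length)/(elapsed time); on a piecewise-linear x-t graph the path length is Σ|Δx|.
0–3 s: |Δx| = |8 − 11| = 3 m
3–9 s: |Δx| = |7 − 8| = 1 m
9–12 s: |Δx| = |-8 − 7| = 15 m
12–14 s: |Δx| = |-2 − -8| = 6 m
Total path = 25 m; average speed = 25/14 = 25/14 m/s.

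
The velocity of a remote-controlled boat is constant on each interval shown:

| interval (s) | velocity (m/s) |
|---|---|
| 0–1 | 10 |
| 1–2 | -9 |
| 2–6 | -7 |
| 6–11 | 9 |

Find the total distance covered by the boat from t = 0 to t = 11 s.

92 m

Total distance travelled is ∫|v| dt — sum the magnitudes of each area piece.
0–1 s: |10| × 1 = 10 m
1–2 s: |-9| × 1 = 9 m
2–6 s: |-7| × 4 = 28 m
6–11 s: |9| × 5 = 45 m
Total distance = 92 m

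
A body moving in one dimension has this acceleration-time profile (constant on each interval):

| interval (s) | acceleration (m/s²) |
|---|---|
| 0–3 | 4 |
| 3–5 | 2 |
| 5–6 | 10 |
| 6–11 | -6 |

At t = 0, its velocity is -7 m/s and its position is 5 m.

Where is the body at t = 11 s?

50 m

On each constant-a segment, Δv = aΔt and Δx = v₀Δt + ½aΔt²; chain segment to segment.
0–3 s: v starts -7 m/s; Δx = -7·3 + ½·4·3² = -3 m; v ends 5 m/s.
3–5 s: v starts 5 m/s; Δx = 5·2 + ½·2·2² = 14 m; v ends 9 m/s.
5–6 s: v starts 9 m/s; Δx = 9·1 + ½·10·1² = 14 m; v ends 19 m/s.
6–11 s: v starts 19 m/s; Δx = 19·5 + ½·-6·5² = 20 m; v ends -11 m/s.
x(11) = 5 + Σ Δx = 50 m.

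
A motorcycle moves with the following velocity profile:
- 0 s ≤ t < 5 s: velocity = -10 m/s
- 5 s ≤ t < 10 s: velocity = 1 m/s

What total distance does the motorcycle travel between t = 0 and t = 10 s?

Total distance travelled is ∫|v| dt — sum the magnitudes of each area piece.
0–5 s: |-10| × 5 = 50 m
5–10 s: |1| × 5 = 5 m
Total distance = 55 m

55 m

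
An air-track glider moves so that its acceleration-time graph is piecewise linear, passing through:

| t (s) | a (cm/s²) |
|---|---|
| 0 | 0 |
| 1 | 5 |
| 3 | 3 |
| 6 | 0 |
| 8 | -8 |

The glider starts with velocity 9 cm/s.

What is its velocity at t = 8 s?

Δv equals the area under the a-t graph; then v = v₀ + Δv.
0–1 s: ½(0 + 5)(1) = 2.5 cm/s
1–3 s: ½(5 + 3)(2) = 8 cm/s
3–6 s: ½(3 + 0)(3) = 4.5 cm/s
6–8 s: ½(0 + -8)(2) = -8 cm/s
Δv = 7 cm/s, so v(8) = 9 + (7) = 16 cm/s.

16 cm/s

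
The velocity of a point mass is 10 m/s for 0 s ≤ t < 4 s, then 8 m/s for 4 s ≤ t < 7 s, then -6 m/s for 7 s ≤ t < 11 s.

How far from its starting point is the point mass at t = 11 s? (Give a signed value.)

Displacement is the signed area under the v-t curve.
0–4 s: 10 × 4 = 40 m
4–7 s: 8 × 3 = 24 m
7–11 s: -6 × 4 = -24 m
Net displacement = 40 m

40 m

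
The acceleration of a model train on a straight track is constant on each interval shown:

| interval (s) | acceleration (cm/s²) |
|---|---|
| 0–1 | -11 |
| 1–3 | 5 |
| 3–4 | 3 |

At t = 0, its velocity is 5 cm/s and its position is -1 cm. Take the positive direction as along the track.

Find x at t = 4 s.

On each constant-a segment, Δv = aΔt and Δx = v₀Δt + ½aΔt²; chain segment to segment.
0–1 s: v starts 5 cm/s; Δx = 5·1 + ½·-11·1² = -0.5 cm; v ends -6 cm/s.
1–3 s: v starts -6 cm/s; Δx = -6·2 + ½·5·2² = -2 cm; v ends 4 cm/s.
3–4 s: v starts 4 cm/s; Δx = 4·1 + ½·3·1² = 5.5 cm; v ends 7 cm/s.
x(4) = -1 + Σ Δx = 2 cm.

2 cm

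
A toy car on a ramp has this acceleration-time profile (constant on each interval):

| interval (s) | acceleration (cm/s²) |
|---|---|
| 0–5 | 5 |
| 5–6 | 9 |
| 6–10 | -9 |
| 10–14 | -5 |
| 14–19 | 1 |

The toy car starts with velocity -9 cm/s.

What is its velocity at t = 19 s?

-26 cm/s

Δv equals the area under the a-t graph; then v = v₀ + Δv.
0–5 s: 5 × 5 = 25 cm/s
5–6 s: 9 × 1 = 9 cm/s
6–10 s: -9 × 4 = -36 cm/s
10–14 s: -5 × 4 = -20 cm/s
14–19 s: 1 × 5 = 5 cm/s
Δv = -17 cm/s, so v(19) = -9 + (-17) = -26 cm/s.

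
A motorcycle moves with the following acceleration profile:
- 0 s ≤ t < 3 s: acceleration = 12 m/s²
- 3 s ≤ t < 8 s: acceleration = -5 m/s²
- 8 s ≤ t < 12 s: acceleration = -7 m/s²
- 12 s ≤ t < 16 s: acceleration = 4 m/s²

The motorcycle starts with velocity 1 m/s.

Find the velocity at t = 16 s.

Δv equals the area under the a-t graph; then v = v₀ + Δv.
0–3 s: 12 × 3 = 36 m/s
3–8 s: -5 × 5 = -25 m/s
8–12 s: -7 × 4 = -28 m/s
12–16 s: 4 × 4 = 16 m/s
Δv = -1 m/s, so v(16) = 1 + (-1) = 0 m/s.

0 m/s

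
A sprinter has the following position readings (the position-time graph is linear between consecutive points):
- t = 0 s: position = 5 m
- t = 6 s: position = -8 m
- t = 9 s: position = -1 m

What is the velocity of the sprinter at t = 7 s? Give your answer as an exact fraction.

Velocity is the slope of the x-t graph on 6–9 s: (-1 − -8)/(9 − 6) = 7/3 m/s.

7/3 m/s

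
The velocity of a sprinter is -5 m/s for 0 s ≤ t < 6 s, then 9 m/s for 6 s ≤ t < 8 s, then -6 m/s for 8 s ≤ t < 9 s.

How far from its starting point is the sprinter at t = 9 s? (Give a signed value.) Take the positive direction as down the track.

-18 m

Displacement is the signed area under the v-t curve.
0–6 s: -5 × 6 = -30 m
6–8 s: 9 × 2 = 18 m
8–9 s: -6 × 1 = -6 m
Net displacement = -18 m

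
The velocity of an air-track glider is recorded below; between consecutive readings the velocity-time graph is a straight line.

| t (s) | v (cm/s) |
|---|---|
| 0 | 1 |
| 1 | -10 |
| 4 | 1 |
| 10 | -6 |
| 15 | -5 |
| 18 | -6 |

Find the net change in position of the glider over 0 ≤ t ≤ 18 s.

Net displacement equals the area under the velocity-time graph (areas below the axis count negative).
0–1 s: ½(1 + -10)(1) = -4.5 cm
1–4 s: ½(-10 + 1)(3) = -13.5 cm
4–10 s: ½(1 + -6)(6) = -15 cm
10–15 s: ½(-6 + -5)(5) = -27.5 cm
15–18 s: ½(-5 + -6)(3) = -16.5 cm
Net displacement = -77 cm

-77 cm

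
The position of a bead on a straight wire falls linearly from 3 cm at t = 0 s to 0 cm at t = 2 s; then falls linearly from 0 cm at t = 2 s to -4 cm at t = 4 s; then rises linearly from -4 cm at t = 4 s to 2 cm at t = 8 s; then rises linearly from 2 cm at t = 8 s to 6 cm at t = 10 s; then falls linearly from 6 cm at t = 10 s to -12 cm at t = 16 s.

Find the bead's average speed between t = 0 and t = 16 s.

2.1875 cm/s

Average speed = (total path length)/(elapsed time); on a piecewise-linear x-t graph the path length is Σ|Δx|.
0–2 s: |Δx| = |0 − 3| = 3 cm
2–4 s: |Δx| = |-4 − 0| = 4 cm
4–8 s: |Δx| = |2 − -4| = 6 cm
8–10 s: |Δx| = |6 − 2| = 4 cm
10–16 s: |Δx| = |-12 − 6| = 18 cm
Total path = 35 cm; average speed = 35/16 = 2.1875 cm/s.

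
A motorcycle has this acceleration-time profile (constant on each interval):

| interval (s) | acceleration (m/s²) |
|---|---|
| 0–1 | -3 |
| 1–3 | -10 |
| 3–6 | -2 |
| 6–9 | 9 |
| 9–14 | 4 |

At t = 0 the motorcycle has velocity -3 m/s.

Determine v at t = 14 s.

Δv equals the area under the a-t graph; then v = v₀ + Δv.
0–1 s: -3 × 1 = -3 m/s
1–3 s: -10 × 2 = -20 m/s
3–6 s: -2 × 3 = -6 m/s
6–9 s: 9 × 3 = 27 m/s
9–14 s: 4 × 5 = 20 m/s
Δv = 18 m/s, so v(14) = -3 + (18) = 15 m/s.

15 m/s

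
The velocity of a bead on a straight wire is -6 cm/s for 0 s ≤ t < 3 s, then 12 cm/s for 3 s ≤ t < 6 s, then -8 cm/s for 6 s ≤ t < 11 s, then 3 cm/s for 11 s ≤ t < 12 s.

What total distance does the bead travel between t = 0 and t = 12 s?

97 cm

Distance (not displacement) is the total path length: add the absolute areas under v-t.
0–3 s: |-6| × 3 = 18 cm
3–6 s: |12| × 3 = 36 cm
6–11 s: |-8| × 5 = 40 cm
11–12 s: |3| × 1 = 3 cm
Total distance = 97 cm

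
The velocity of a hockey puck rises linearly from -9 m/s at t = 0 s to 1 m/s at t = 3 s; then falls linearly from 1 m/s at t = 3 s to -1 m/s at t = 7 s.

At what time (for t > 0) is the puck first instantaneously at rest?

v changes sign on 0–3 s (from -9 to 1); the graph is linear there, so v = 0 at t = 0 + (9)·(3 − 0)/(1 − -9) = 2.7 s.

t = 2.7 s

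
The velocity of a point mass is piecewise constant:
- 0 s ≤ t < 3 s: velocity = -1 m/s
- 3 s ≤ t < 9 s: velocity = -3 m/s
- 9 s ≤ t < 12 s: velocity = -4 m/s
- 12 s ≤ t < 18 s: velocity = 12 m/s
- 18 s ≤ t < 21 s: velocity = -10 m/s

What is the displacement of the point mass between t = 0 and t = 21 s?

9 m

Net displacement equals the area under the velocity-time graph (areas below the axis count negative).
0–3 s: -1 × 3 = -3 m
3–9 s: -3 × 6 = -18 m
9–12 s: -4 × 3 = -12 m
12–18 s: 12 × 6 = 72 m
18–21 s: -10 × 3 = -30 m
Net displacement = 9 m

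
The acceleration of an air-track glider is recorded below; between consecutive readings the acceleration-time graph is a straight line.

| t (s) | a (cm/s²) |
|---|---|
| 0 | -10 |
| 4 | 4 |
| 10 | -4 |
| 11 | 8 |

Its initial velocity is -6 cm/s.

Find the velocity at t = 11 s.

-16 cm/s

Δv equals the area under the a-t graph; then v = v₀ + Δv.
0–4 s: ½(-10 + 4)(4) = -12 cm/s
4–10 s: ½(4 + -4)(6) = 0 cm/s
10–11 s: ½(-4 + 8)(1) = 2 cm/s
Δv = -10 cm/s, so v(11) = -6 + (-10) = -16 cm/s.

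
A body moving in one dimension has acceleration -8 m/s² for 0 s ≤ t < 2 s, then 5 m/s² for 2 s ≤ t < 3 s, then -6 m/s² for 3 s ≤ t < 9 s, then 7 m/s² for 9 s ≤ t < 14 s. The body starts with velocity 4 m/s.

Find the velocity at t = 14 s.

-8 m/s

Δv equals the area under the a-t graph; then v = v₀ + Δv.
0–2 s: -8 × 2 = -16 m/s
2–3 s: 5 × 1 = 5 m/s
3–9 s: -6 × 6 = -36 m/s
9–14 s: 7 × 5 = 35 m/s
Δv = -12 m/s, so v(14) = 4 + (-12) = -8 m/s.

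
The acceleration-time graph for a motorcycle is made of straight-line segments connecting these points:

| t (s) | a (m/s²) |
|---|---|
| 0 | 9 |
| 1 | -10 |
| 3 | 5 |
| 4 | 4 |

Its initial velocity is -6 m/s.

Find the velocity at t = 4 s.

-7 m/s

Δv equals the area under the a-t graph; then v = v₀ + Δv.
0–1 s: ½(9 + -10)(1) = -0.5 m/s
1–3 s: ½(-10 + 5)(2) = -5 m/s
3–4 s: ½(5 + 4)(1) = 4.5 m/s
Δv = -1 m/s, so v(4) = -6 + (-1) = -7 m/s.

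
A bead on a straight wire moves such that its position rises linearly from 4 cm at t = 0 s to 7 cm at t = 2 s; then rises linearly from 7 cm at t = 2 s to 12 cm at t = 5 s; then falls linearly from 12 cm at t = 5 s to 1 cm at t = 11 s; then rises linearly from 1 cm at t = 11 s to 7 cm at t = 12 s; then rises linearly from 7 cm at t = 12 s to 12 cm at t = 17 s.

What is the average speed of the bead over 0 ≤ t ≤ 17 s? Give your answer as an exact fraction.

Average speed = (total path length)/(elapsed time); on a piecewise-linear x-t graph the path length is Σ|Δx|.
0–2 s: |Δx| = |7 − 4| = 3 cm
2–5 s: |Δx| = |12 − 7| = 5 cm
5–11 s: |Δx| = |1 − 12| = 11 cm
11–12 s: |Δx| = |7 − 1| = 6 cm
12–17 s: |Δx| = |12 − 7| = 5 cm
Total path = 30 cm; average speed = 30/17 = 30/17 cm/s.

30/17 cm/s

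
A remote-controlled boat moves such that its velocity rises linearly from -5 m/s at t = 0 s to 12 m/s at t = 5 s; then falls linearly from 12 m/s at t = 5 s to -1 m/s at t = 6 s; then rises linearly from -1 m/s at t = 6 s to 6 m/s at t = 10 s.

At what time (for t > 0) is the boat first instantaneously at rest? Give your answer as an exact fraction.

v changes sign on 0–5 s (from -5 to 12); the graph is linear there, so v = 0 at t = 0 + (5)·(5 − 0)/(12 − -5) = 25/17 s.

t = 25/17 s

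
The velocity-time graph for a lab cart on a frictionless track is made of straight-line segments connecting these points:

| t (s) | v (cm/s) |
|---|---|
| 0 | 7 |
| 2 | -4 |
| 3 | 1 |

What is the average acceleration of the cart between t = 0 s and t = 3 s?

Average acceleration = Δv/Δt = (1 − 7)/(3 − 0) = -2 cm/s².

-2 cm/s²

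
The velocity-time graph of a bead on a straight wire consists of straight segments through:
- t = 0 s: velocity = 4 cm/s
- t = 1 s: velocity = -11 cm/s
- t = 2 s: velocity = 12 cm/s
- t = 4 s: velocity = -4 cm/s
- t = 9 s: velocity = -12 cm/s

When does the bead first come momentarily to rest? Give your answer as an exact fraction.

v changes sign on 0–1 s (from 4 to -11); the graph is linear there, so v = 0 at t = 0 + (-4)·(1 − 0)/(-11 − 4) = 4/15 s.

t = 4/15 s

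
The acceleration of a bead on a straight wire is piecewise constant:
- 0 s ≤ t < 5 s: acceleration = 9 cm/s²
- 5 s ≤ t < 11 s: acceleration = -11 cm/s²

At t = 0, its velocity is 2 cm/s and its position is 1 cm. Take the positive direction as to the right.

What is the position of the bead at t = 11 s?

On each constant-a segment, Δv = aΔt and Δx = v₀Δt + ½aΔt²; chain segment to segment.
0–5 s: v starts 2 cm/s; Δx = 2·5 + ½·9·5² = 122.5 cm; v ends 47 cm/s.
5–11 s: v starts 47 cm/s; Δx = 47·6 + ½·-11·6² = 84 cm; v ends -19 cm/s.
x(11) = 1 + Σ Δx = 207.5 cm.

207.5 cm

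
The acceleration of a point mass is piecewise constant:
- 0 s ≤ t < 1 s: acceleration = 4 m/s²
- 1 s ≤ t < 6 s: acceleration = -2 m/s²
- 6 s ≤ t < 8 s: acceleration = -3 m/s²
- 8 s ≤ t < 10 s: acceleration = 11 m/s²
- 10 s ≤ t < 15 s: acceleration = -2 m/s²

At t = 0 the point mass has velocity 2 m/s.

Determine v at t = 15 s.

Δv equals the area under the a-t graph; then v = v₀ + Δv.
0–1 s: 4 × 1 = 4 m/s
1–6 s: -2 × 5 = -10 m/s
6–8 s: -3 × 2 = -6 m/s
8–10 s: 11 × 2 = 22 m/s
10–15 s: -2 × 5 = -10 m/s
Δv = 0 m/s, so v(15) = 2 + (0) = 2 m/s.

2 m/s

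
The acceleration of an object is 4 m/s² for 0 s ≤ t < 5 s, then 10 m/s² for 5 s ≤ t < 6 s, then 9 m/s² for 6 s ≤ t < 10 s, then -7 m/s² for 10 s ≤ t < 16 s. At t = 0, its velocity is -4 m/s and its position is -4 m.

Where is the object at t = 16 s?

469 m

On each constant-a segment, Δv = aΔt and Δx = v₀Δt + ½aΔt²; chain segment to segment.
0–5 s: v starts -4 m/s; Δx = -4·5 + ½·4·5² = 30 m; v ends 16 m/s.
5–6 s: v starts 16 m/s; Δx = 16·1 + ½·10·1² = 21 m; v ends 26 m/s.
6–10 s: v starts 26 m/s; Δx = 26·4 + ½·9·4² = 176 m; v ends 62 m/s.
10–16 s: v starts 62 m/s; Δx = 62·6 + ½·-7·6² = 246 m; v ends 20 m/s.
x(16) = -4 + Σ Δx = 469 m.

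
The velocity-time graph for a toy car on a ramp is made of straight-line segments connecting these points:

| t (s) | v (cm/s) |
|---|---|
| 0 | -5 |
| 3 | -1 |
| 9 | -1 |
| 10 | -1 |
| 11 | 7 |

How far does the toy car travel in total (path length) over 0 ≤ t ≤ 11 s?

19.125 cm

Total distance travelled is ∫|v| dt — sum the magnitudes of each area piece.
0–3 s: |½(-5 + -1)(3)| = 9 cm
3–9 s: |-1| × 6 = 6 cm
9–10 s: |-1| × 1 = 1 cm
10–11 s: v = 0 at t = 10.125 s; triangle areas 0.0625 + 3.0625 = 3.125 cm
Total distance = 19.125 cm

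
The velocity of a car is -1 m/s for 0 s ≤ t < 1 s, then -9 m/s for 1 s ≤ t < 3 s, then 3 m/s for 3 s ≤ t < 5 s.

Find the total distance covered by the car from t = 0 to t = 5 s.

25 m

Total distance travelled is ∫|v| dt — sum the magnitudes of each area piece.
0–1 s: |-1| × 1 = 1 m
1–3 s: |-9| × 2 = 18 m
3–5 s: |3| × 2 = 6 m
Total distance = 25 m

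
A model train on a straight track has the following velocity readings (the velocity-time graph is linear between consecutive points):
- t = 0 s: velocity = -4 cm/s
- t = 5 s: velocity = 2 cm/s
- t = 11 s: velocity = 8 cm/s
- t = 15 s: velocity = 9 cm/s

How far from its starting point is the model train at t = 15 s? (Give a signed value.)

59 cm

Displacement is the signed area under the v-t curve.
0–5 s: ½(-4 + 2)(5) = -5 cm
5–11 s: ½(2 + 8)(6) = 30 cm
11–15 s: ½(8 + 9)(4) = 34 cm
Net displacement = 59 cm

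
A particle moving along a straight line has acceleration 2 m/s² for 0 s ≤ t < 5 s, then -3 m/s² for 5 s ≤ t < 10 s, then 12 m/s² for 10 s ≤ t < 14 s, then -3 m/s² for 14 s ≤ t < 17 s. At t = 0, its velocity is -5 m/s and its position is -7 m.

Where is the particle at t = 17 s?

On each constant-a segment, Δv = aΔt and Δx = v₀Δt + ½aΔt²; chain segment to segment.
0–5 s: v starts -5 m/s; Δx = -5·5 + ½·2·5² = 0 m; v ends 5 m/s.
5–10 s: v starts 5 m/s; Δx = 5·5 + ½·-3·5² = -12.5 m; v ends -10 m/s.
10–14 s: v starts -10 m/s; Δx = -10·4 + ½·12·4² = 56 m; v ends 38 m/s.
14–17 s: v starts 38 m/s; Δx = 38·3 + ½·-3·3² = 100.5 m; v ends 29 m/s.
x(17) = -7 + Σ Δx = 137 m.

137 m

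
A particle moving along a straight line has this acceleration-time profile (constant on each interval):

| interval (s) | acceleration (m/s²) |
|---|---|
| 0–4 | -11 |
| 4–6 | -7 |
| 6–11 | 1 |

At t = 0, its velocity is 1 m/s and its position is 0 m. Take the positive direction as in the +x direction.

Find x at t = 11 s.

-456.5 m

On each constant-a segment, Δv = aΔt and Δx = v₀Δt + ½aΔt²; chain segment to segment.
0–4 s: v starts 1 m/s; Δx = 1·4 + ½·-11·4² = -84 m; v ends -43 m/s.
4–6 s: v starts -43 m/s; Δx = -43·2 + ½·-7·2² = -100 m; v ends -57 m/s.
6–11 s: v starts -57 m/s; Δx = -57·5 + ½·1·5² = -272.5 m; v ends -52 m/s.
x(11) = 0 + Σ Δx = -456.5 m.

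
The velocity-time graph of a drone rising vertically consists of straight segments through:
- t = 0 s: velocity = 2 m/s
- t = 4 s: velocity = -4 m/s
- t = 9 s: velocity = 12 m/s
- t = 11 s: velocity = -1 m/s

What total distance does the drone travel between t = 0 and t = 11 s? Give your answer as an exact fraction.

1670/39 m

Total distance travelled is ∫|v| dt — sum the magnitudes of each area piece.
0–4 s: v = 0 at t = 4/3 s; triangle areas 4/3 + 16/3 = 20/3 m
4–9 s: v = 0 at t = 5.25 s; triangle areas 2.5 + 22.5 = 25 m
9–11 s: v = 0 at t = 141/13 s; triangle areas 144/13 + 1/13 = 145/13 m
Total distance = 1670/39 m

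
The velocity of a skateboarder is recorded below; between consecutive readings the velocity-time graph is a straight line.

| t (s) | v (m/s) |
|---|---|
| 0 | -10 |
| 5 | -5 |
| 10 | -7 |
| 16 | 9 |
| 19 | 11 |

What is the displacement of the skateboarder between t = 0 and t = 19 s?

Displacement is the signed area under the v-t curve.
0–5 s: ½(-10 + -5)(5) = -37.5 m
5–10 s: ½(-5 + -7)(5) = -30 m
10–16 s: ½(-7 + 9)(6) = 6 m
16–19 s: ½(9 + 11)(3) = 30 m
Net displacement = -31.5 m

-31.5 m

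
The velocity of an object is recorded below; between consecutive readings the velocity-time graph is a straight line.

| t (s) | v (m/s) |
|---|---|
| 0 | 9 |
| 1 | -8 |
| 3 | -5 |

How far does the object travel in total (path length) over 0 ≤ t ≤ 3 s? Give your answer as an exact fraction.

587/34 m

Distance (not displacement) is the total path length: add the absolute areas under v-t.
0–1 s: v = 0 at t = 9/17 s; triangle areas 81/34 + 32/17 = 145/34 m
1–3 s: |½(-8 + -5)(2)| = 13 m
Total distance = 587/34 m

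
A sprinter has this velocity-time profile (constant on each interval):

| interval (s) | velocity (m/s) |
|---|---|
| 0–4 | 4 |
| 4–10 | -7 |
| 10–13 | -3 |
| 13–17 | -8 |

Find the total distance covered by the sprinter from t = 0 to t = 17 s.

Distance (not displacement) is the total path length: add the absolute areas under v-t.
0–4 s: |4| × 4 = 16 m
4–10 s: |-7| × 6 = 42 m
10–13 s: |-3| × 3 = 9 m
13–17 s: |-8| × 4 = 32 m
Total distance = 99 m

99 m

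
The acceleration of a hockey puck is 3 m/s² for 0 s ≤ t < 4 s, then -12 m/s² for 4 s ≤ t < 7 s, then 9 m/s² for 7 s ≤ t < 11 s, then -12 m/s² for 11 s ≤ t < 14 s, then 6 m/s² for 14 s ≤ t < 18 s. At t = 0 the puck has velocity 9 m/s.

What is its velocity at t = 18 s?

9 m/s

Δv equals the area under the a-t graph; then v = v₀ + Δv.
0–4 s: 3 × 4 = 12 m/s
4–7 s: -12 × 3 = -36 m/s
7–11 s: 9 × 4 = 36 m/s
11–14 s: -12 × 3 = -36 m/s
14–18 s: 6 × 4 = 24 m/s
Δv = 0 m/s, so v(18) = 9 + (0) = 9 m/s.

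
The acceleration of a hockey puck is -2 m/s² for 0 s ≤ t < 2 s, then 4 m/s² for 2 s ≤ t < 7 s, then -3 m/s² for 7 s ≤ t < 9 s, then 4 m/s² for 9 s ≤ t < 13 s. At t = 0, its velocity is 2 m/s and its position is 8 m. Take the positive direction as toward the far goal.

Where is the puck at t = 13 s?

On each constant-a segment, Δv = aΔt and Δx = v₀Δt + ½aΔt²; chain segment to segment.
0–2 s: v starts 2 m/s; Δx = 2·2 + ½·-2·2² = 0 m; v ends -2 m/s.
2–7 s: v starts -2 m/s; Δx = -2·5 + ½·4·5² = 40 m; v ends 18 m/s.
7–9 s: v starts 18 m/s; Δx = 18·2 + ½·-3·2² = 30 m; v ends 12 m/s.
9–13 s: v starts 12 m/s; Δx = 12·4 + ½·4·4² = 80 m; v ends 28 m/s.
x(13) = 8 + Σ Δx = 158 m.

158 m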